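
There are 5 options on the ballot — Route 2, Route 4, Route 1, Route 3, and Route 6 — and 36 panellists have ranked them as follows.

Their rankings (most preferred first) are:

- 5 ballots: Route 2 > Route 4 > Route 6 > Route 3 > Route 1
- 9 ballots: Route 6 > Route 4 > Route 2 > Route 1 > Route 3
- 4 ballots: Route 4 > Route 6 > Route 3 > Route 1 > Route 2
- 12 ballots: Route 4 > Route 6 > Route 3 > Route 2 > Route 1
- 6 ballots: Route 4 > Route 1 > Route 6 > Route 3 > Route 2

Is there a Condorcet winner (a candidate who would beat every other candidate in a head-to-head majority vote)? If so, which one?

Route 4

Head-to-head results (36 voters total):
Route 2 vs Route 4: Route 4 wins 31–5.
Route 2 vs Route 1: Route 2 wins 26–10.
Route 2 vs Route 3: Route 3 wins 22–14.
Route 2 vs Route 6: Route 6 wins 31–5.
Route 4 vs Route 1: Route 4 wins 36–0.
Route 4 vs Route 3: Route 4 wins 36–0.
Route 4 vs Route 6: Route 4 wins 27–9.
Route 1 vs Route 3: Route 3 wins 21–15.
Route 1 vs Route 6: Route 6 wins 30–6.
Route 3 vs Route 6: Route 6 wins 36–0.
Route 4 beats each rival — Route 2 (31–5), Route 1 (36–0), Route 3 (36–0), Route 6 (27–9) — so Route 4 is the Condorcet winner.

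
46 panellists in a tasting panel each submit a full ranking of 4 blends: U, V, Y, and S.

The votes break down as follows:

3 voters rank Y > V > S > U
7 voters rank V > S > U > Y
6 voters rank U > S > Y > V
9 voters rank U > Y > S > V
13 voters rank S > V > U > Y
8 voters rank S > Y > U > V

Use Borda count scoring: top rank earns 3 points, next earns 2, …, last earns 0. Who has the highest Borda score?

S

Borda scores:
  U: 3·0 + 7·1 + 6·3 + 9·3 + 13·1 + 8·1 = 73
  V: 3·2 + 7·3 + 6·0 + 9·0 + 13·2 + 8·0 = 53
  Y: 3·3 + 7·0 + 6·1 + 9·2 + 13·0 + 8·2 = 49
  S: 3·1 + 7·2 + 6·2 + 9·1 + 13·3 + 8·3 = 101
S has the highest total.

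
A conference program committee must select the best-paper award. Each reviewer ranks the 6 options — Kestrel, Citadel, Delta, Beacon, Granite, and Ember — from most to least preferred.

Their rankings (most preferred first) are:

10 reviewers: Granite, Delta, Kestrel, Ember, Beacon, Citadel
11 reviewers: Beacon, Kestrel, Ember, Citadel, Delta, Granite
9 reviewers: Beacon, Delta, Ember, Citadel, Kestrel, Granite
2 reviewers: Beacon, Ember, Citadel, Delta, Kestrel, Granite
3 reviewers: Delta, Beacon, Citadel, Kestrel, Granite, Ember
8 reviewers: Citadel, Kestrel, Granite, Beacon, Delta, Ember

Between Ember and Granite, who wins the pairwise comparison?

Ember

Ballots ranking Ember above Granite: 11+9+2 = 22.
Ballots ranking Granite above Ember: 10+3+8 = 21.
Ember wins the head-to-head, 22–21.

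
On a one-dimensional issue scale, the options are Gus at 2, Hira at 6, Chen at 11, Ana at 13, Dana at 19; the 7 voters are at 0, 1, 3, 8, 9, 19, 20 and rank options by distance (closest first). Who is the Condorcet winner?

Hira

With single-peaked preferences on a line, the Condorcet winner is the candidate closest to the median voter.
The median voter (position 8) is closest to Hira at 6.
Check: Hira vs Ana — voters closer to Hira: 5 of 7.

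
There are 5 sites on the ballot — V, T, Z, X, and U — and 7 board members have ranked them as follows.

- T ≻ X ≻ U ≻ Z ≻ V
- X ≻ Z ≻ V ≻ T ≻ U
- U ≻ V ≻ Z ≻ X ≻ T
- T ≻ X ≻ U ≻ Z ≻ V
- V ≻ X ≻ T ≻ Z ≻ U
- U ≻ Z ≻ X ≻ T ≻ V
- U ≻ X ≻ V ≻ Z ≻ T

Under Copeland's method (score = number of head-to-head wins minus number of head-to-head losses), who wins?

Pairwise results:
  V vs T: V wins 4–3.
  V vs Z: Z wins 4–3.
  V vs X: X wins 5–2.
  V vs U: U wins 5–2.
  T vs Z: Z wins 4–3.
  T vs X: X wins 5–2.
  T vs U: T wins 4–3.
  Z vs X: X wins 5–2.
  Z vs U: U wins 5–2.
  X vs U: X wins 4–3.
Copeland scores (wins − losses):
  V: 1 − 3 = -2
  T: 1 − 3 = -2
  Z: 2 − 2 = 0
  X: 4 − 0 = 4
  U: 2 − 2 = 0
X has the best Copeland score.

X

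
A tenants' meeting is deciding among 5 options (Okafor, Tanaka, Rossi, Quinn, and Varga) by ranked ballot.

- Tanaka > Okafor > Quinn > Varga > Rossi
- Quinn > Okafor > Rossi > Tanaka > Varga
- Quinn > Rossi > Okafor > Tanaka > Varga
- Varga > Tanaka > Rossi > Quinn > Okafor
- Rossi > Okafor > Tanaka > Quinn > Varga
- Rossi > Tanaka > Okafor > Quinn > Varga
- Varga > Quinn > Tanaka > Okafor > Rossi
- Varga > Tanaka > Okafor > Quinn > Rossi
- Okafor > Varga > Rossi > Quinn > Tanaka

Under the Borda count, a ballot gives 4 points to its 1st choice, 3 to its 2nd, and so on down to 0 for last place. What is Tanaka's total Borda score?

19

Borda scores:
  Okafor: 3 + 3 + 2 + 0 + 3 + 2 + 1 + 2 + 4 = 20
  Tanaka: 4 + 1 + 1 + 3 + 2 + 3 + 2 + 3 + 0 = 19
  Rossi: 0 + 2 + 3 + 2 + 4 + 4 + 0 + 0 + 2 = 17
  Quinn: 2 + 4 + 4 + 1 + 1 + 1 + 3 + 1 + 1 = 18
  Varga: 1 + 0 + 0 + 4 + 0 + 0 + 4 + 4 + 3 = 16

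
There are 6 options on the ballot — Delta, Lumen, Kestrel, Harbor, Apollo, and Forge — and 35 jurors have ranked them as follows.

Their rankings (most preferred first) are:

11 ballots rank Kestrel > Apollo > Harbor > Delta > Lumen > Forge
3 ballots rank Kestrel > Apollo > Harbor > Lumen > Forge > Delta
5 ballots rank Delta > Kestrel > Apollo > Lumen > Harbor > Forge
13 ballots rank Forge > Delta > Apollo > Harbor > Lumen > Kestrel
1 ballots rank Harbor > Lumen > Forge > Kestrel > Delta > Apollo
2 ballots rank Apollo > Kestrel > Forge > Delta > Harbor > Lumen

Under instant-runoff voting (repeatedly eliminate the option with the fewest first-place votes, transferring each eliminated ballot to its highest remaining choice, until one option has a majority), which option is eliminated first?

Lumen

Round 1: Kestrel 14, Forge 13, Delta 5, Apollo 2, Harbor 1, Lumen 0. Lumen has the fewest and is eliminated.
Round 2: Kestrel 14, Forge 13, Delta 5, Apollo 2, Harbor 1. Harbor has the fewest and is eliminated.
Round 3: Kestrel 14, Forge 14, Delta 5, Apollo 2. Apollo has the fewest and is eliminated.
Round 4: Kestrel 16, Forge 14, Delta 5. Delta has the fewest and is eliminated.
Round 5: Kestrel 21, Forge 14. Kestrel has a majority.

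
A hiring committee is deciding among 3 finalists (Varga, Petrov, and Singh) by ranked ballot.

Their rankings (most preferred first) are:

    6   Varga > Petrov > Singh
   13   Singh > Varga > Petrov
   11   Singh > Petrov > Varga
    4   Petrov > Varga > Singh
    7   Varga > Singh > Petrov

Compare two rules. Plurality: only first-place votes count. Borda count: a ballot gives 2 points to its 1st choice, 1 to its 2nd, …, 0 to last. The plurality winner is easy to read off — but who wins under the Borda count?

Plurality first-place counts: Varga 13, Petrov 4, Singh 24 → Singh.
Borda totals: Varga 43, Petrov 25, Singh 55 → Singh.

Singh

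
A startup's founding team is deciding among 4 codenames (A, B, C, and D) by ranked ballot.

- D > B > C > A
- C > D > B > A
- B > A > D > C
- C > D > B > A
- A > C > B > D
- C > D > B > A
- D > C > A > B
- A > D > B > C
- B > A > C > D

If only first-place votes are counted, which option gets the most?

First-place vote totals:
  A: 2
  B: 2
  C: 3
  D: 2
C has the most first-place votes.

C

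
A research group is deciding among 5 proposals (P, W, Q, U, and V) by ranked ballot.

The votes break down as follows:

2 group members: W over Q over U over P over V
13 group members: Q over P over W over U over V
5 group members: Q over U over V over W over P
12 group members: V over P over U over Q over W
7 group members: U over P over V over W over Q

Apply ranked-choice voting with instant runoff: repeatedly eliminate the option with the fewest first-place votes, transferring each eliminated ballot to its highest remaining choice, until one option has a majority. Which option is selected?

Round 1: Q 18, V 12, U 7, W 2, P 0. P has the fewest and is eliminated.
Round 2: Q 18, V 12, U 7, W 2. W has the fewest and is eliminated.
Round 3: Q 20, V 12, U 7. Q has a majority.

Q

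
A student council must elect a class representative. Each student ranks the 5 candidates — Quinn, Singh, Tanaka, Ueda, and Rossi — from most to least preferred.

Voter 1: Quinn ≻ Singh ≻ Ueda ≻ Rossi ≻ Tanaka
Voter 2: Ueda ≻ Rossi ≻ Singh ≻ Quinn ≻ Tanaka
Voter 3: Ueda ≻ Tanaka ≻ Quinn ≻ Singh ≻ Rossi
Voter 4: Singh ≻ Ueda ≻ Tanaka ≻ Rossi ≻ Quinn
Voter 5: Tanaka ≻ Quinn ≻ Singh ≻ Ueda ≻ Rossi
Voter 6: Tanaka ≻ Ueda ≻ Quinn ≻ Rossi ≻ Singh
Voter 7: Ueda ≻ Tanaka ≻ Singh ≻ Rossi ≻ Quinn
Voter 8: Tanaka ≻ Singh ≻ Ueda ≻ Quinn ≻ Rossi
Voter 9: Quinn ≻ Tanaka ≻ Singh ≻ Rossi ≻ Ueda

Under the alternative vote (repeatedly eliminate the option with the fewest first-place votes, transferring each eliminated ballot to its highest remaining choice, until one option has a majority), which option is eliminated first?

Rossi

Round 1: Tanaka 3, Ueda 3, Quinn 2, Singh 1, Rossi 0. Rossi has the fewest and is eliminated.
Round 2: Tanaka 3, Ueda 3, Quinn 2, Singh 1. Singh has the fewest and is eliminated.
Round 3: Ueda 4, Tanaka 3, Quinn 2. Quinn has the fewest and is eliminated.
Round 4: Ueda 5, Tanaka 4. Ueda has a majority.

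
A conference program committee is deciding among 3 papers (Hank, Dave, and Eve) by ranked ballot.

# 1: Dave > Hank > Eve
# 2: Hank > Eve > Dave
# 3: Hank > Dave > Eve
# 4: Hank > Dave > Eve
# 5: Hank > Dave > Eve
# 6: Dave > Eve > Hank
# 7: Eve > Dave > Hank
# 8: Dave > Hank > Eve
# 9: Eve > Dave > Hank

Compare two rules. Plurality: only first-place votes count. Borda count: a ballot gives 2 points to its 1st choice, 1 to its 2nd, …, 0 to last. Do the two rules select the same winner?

No

Plurality first-place counts: Hank 4, Dave 3, Eve 2 → Hank.
Borda totals: Hank 10, Dave 11, Eve 6 → Dave.
The two rules disagree: plurality picks Hank, Borda picks Dave.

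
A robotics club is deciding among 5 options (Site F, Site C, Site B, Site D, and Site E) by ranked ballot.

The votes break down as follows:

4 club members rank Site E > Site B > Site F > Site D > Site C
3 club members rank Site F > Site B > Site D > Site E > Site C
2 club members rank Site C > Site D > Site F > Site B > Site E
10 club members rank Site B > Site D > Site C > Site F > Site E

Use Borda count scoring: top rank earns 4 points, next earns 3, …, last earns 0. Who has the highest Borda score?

Borda scores:
  Site F: 4·2 + 3·4 + 2·2 + 10·1 = 34
  Site C: 4·0 + 3·0 + 2·4 + 10·2 = 28
  Site B: 4·3 + 3·3 + 2·1 + 10·4 = 63
  Site D: 4·1 + 3·2 + 2·3 + 10·3 = 46
  Site E: 4·4 + 3·1 + 2·0 + 10·0 = 19
Site B has the highest total.

Site B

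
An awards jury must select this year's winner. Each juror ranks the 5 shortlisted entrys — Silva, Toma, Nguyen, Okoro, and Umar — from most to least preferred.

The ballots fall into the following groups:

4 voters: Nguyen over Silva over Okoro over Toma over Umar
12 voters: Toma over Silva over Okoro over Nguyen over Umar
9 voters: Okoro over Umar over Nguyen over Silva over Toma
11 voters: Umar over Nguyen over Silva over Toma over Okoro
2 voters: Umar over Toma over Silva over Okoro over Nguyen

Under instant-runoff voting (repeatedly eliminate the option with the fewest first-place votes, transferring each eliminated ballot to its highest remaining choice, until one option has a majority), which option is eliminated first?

Silva

Round 1: Umar 13, Toma 12, Okoro 9, Nguyen 4, Silva 0. Silva has the fewest and is eliminated.
Round 2: Umar 13, Toma 12, Okoro 9, Nguyen 4. Nguyen has the fewest and is eliminated.
Round 3: Okoro 13, Umar 13, Toma 12. Toma has the fewest and is eliminated.
Round 4: Okoro 25, Umar 13. Okoro has a majority.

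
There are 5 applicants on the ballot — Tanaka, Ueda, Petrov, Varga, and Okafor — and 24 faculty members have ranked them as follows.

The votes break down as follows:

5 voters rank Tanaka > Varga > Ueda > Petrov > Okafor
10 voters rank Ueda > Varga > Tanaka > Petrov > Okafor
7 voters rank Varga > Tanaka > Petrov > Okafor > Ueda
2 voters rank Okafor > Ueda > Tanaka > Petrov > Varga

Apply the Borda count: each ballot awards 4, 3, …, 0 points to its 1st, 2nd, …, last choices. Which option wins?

Varga

Borda scores:
  Tanaka: 5·4 + 10·2 + 7·3 + 2·2 = 65
  Ueda: 5·2 + 10·4 + 7·0 + 2·3 = 56
  Petrov: 5·1 + 10·1 + 7·2 + 2·1 = 31
  Varga: 5·3 + 10·3 + 7·4 + 2·0 = 73
  Okafor: 5·0 + 10·0 + 7·1 + 2·4 = 15
Varga has the highest total.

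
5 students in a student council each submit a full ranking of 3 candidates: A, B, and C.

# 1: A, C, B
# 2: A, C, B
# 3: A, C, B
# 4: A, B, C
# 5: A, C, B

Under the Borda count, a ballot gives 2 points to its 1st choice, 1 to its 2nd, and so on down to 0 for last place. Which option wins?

Borda scores:
  A: 2 + 2 + 2 + 2 + 2 = 10
  B: 0 + 0 + 0 + 1 + 0 = 1
  C: 1 + 1 + 1 + 0 + 1 = 4
A has the highest total.

A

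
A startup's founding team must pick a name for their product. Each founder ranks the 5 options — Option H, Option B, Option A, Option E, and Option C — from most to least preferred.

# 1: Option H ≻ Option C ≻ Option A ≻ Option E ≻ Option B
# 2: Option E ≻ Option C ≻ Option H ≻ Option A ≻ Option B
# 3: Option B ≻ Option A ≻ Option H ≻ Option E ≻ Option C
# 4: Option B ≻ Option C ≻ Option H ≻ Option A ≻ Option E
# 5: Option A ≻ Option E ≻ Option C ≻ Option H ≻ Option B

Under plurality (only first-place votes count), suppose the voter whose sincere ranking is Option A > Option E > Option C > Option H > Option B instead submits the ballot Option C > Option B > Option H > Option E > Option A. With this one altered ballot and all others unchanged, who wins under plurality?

Option B

First-place totals with the altered ballot: Option H 1, Option B 2, Option A 0, Option E 1, Option C 1.
The winner is unchanged: still Option B.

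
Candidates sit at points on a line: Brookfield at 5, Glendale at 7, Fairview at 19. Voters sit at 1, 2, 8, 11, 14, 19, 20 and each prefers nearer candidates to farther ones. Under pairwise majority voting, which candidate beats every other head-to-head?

With single-peaked preferences on a line, the Condorcet winner is the candidate closest to the median voter.
The median voter (position 11) is closest to Glendale at 7.
Check: Glendale vs Fairview — voters closer to Glendale: 4 of 7.

Glendale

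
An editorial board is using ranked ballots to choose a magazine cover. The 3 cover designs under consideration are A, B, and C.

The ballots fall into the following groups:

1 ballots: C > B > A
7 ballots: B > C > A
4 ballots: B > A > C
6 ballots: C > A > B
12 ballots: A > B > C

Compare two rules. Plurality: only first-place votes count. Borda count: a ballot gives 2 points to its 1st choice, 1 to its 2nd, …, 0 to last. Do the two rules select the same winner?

Plurality first-place counts: A 12, B 11, C 7 → A.
Borda totals: A 34, B 35, C 21 → B.
The two rules disagree: plurality picks A, Borda picks B.

No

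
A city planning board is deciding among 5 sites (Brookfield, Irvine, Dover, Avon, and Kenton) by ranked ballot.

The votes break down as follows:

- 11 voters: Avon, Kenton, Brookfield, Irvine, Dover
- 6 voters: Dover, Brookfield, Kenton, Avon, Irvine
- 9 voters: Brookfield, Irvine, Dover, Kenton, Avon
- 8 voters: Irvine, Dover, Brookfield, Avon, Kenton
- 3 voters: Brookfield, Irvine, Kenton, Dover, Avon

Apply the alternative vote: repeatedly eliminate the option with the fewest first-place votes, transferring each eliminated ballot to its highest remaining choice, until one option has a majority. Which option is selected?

Brookfield

Round 1: Brookfield 12, Avon 11, Irvine 8, Dover 6, Kenton 0. Kenton has the fewest and is eliminated.
Round 2: Brookfield 12, Avon 11, Irvine 8, Dover 6. Dover has the fewest and is eliminated.
Round 3: Brookfield 18, Avon 11, Irvine 8. Irvine has the fewest and is eliminated.
Round 4: Brookfield 26, Avon 11. Brookfield has a majority.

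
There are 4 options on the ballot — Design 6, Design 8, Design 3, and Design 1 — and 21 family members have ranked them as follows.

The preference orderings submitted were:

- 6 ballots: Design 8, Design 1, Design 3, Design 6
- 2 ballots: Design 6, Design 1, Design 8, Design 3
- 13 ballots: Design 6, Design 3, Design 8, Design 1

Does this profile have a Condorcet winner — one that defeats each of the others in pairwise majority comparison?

Head-to-head results (21 voters total):
Design 6 vs Design 8: Design 6 wins 15–6.
Design 6 vs Design 3: Design 6 wins 15–6.
Design 6 vs Design 1: Design 6 wins 15–6.
Design 8 vs Design 3: Design 3 wins 13–8.
Design 8 vs Design 1: Design 8 wins 19–2.
Design 3 vs Design 1: Design 3 wins 13–8.
Design 6 beats each rival — Design 8 (15–6), Design 3 (15–6), Design 1 (15–6) — so Design 6 is the Condorcet winner.

Yes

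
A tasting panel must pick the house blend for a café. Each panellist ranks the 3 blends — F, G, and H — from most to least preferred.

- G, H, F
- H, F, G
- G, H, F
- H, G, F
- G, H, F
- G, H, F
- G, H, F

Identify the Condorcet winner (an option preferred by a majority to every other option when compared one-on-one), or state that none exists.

G

Head-to-head results (7 voters total):
F vs G: G wins 6–1.
F vs H: H wins 7–0.
G vs H: G wins 5–2.
G beats each rival — F (6–1), H (5–2) — so G is the Condorcet winner.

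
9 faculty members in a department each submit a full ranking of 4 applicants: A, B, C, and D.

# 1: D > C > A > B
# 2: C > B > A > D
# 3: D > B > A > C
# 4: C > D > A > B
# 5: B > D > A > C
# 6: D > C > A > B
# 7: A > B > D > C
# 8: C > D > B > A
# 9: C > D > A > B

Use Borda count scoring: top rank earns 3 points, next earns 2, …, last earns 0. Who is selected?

Borda scores:
  A: 1 + 1 + 1 + 1 + 1 + 1 + 3 + 0 + 1 = 10
  B: 0 + 2 + 2 + 0 + 3 + 0 + 2 + 1 + 0 = 10
  C: 2 + 3 + 0 + 3 + 0 + 2 + 0 + 3 + 3 = 16
  D: 3 + 0 + 3 + 2 + 2 + 3 + 1 + 2 + 2 = 18
D has the highest total.

D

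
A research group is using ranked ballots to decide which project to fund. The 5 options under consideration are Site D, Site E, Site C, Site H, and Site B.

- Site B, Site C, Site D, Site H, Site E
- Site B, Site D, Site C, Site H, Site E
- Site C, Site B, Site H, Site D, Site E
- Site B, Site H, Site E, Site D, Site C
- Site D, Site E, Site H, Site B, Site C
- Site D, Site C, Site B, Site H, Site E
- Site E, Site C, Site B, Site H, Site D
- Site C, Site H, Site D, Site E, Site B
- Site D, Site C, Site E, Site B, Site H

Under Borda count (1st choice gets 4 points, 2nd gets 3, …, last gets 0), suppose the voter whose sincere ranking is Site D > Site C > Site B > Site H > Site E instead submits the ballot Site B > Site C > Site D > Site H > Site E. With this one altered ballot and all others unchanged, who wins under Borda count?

Borda totals with the altered ballot: Site D 19, Site E 12, Site C 22, Site H 14, Site B 23.
The switch changes the winner from Site C to Site B.

Site B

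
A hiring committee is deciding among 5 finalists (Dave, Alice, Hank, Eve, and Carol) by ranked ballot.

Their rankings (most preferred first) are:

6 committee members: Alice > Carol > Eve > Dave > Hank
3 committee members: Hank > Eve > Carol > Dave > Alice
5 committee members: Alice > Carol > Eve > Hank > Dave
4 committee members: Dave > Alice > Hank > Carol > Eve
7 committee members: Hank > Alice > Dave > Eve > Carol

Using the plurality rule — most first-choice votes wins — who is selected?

Alice

First-place vote totals:
  Dave: 4
  Alice: 11
  Hank: 10
  Eve: 0
  Carol: 0
Alice has the most first-place votes.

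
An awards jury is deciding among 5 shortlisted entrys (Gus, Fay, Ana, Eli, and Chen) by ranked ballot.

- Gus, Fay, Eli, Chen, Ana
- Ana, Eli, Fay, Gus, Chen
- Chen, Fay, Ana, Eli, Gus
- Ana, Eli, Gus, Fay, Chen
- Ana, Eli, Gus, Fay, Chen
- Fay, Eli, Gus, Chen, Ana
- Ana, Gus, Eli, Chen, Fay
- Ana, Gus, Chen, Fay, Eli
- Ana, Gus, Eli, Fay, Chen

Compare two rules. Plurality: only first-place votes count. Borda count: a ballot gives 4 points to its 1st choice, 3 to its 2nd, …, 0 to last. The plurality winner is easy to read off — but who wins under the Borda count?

Ana

Plurality first-place counts: Gus 1, Fay 1, Ana 6, Eli 0, Chen 1 → Ana.
Borda totals: Gus 20, Fay 16, Ana 26, Eli 19, Chen 9 → Ana.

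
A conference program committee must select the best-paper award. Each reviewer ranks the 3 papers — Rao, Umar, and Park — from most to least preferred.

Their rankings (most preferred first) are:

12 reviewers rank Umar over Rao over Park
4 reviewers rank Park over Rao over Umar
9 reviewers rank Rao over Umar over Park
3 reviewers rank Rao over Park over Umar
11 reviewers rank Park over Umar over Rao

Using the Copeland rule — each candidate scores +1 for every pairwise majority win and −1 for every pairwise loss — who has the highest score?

Umar

Pairwise results:
  Rao vs Umar: Umar wins 23–16.
  Rao vs Park: Rao wins 24–15.
  Umar vs Park: Umar wins 21–18.
Copeland scores (wins − losses):
  Rao: 1 − 1 = 0
  Umar: 2 − 0 = 2
  Park: 0 − 2 = -2
Umar has the best Copeland score.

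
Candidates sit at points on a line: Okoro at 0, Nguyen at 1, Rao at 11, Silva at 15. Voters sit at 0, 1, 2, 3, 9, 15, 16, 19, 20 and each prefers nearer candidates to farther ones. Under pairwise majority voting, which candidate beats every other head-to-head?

Rao

With single-peaked preferences on a line, the Condorcet winner is the candidate closest to the median voter.
The median voter (position 9) is closest to Rao at 11.
Check: Rao vs Silva — voters closer to Rao: 5 of 9.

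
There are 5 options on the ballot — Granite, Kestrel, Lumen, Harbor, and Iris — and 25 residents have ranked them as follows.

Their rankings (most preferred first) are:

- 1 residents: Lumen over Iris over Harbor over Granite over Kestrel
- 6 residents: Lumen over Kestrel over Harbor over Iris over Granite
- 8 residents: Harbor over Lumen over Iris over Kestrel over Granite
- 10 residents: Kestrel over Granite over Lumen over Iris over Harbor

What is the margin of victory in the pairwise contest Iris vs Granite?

5

Ballots ranking Iris above Granite: 1+6+8 = 15.
Ballots ranking Granite above Iris: 10.
Iris wins 15–10, a margin of 5.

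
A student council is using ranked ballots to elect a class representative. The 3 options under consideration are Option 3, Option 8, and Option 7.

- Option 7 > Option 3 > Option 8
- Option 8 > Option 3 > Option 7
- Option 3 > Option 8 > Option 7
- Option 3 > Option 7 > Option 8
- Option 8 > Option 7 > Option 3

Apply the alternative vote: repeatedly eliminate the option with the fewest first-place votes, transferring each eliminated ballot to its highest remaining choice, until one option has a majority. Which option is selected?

Option 3

Round 1: Option 3 2, Option 8 2, Option 7 1. Option 7 has the fewest and is eliminated.
Round 2: Option 3 3, Option 8 2. Option 3 has a majority.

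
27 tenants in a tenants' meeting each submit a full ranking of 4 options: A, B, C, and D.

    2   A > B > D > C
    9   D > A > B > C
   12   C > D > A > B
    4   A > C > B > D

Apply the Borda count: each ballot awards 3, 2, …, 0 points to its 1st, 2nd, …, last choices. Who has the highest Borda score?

Borda scores:
  A: 2·3 + 9·2 + 12·1 + 4·3 = 48
  B: 2·2 + 9·1 + 12·0 + 4·1 = 17
  C: 2·0 + 9·0 + 12·3 + 4·2 = 44
  D: 2·1 + 9·3 + 12·2 + 4·0 = 53
D has the highest total.

D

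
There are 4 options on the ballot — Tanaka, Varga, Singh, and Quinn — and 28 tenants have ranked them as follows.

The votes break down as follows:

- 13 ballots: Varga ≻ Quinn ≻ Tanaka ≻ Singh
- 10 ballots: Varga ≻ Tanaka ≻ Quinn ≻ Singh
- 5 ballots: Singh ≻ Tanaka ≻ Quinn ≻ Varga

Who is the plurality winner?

Varga

First-place vote totals:
  Tanaka: 0
  Varga: 23
  Singh: 5
  Quinn: 0
Varga has the most first-place votes.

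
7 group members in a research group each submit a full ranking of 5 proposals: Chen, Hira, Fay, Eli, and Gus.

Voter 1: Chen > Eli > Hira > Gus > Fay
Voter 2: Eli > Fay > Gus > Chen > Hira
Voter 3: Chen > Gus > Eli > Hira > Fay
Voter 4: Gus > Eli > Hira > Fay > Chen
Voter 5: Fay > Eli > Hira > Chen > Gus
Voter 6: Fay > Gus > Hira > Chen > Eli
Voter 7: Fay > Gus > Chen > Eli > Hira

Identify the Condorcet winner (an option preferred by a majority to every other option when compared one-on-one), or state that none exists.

Head-to-head results (7 voters total):
Chen vs Hira: Chen wins 4–3.
Chen vs Fay: Fay wins 5–2.
Chen vs Eli: Chen wins 4–3.
Chen vs Gus: Gus wins 4–3.
Hira vs Fay: Fay wins 4–3.
Hira vs Eli: Eli wins 6–1.
Hira vs Gus: Gus wins 5–2.
Fay vs Eli: Eli wins 4–3.
Fay vs Gus: Fay wins 4–3.
Eli vs Gus: Gus wins 4–3.
No candidate beats all others: Chen beats Eli beats Fay beats Chen, a majority cycle.

None — there is no Condorcet winner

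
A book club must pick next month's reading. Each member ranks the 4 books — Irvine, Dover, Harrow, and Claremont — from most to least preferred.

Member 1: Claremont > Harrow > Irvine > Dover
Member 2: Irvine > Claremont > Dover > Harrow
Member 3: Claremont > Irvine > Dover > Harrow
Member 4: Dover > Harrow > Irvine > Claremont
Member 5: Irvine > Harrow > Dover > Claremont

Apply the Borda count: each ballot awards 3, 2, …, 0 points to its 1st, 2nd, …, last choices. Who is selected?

Borda scores:
  Irvine: 1 + 3 + 2 + 1 + 3 = 10
  Dover: 0 + 1 + 1 + 3 + 1 = 6
  Harrow: 2 + 0 + 0 + 2 + 2 = 6
  Claremont: 3 + 2 + 3 + 0 + 0 = 8
Irvine has the highest total.

Irvine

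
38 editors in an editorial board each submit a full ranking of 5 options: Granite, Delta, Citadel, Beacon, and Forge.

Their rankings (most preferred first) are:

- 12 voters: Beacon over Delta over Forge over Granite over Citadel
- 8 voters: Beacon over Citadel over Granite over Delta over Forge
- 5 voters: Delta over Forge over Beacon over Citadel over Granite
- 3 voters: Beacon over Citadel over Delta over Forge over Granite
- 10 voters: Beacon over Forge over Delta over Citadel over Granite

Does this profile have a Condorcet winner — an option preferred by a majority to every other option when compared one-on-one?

Yes

Head-to-head results (38 voters total):
Granite vs Delta: Delta wins 30–8.
Granite vs Citadel: Citadel wins 26–12.
Granite vs Beacon: Beacon wins 38–0.
Granite vs Forge: Forge wins 30–8.
Delta vs Citadel: Delta wins 27–11.
Delta vs Beacon: Beacon wins 33–5.
Delta vs Forge: Delta wins 28–10.
Citadel vs Beacon: Beacon wins 38–0.
Citadel vs Forge: Forge wins 27–11.
Beacon vs Forge: Beacon wins 33–5.
Beacon beats each rival — Granite (38–0), Delta (33–5), Citadel (38–0), Forge (33–5) — so Beacon is the Condorcet winner.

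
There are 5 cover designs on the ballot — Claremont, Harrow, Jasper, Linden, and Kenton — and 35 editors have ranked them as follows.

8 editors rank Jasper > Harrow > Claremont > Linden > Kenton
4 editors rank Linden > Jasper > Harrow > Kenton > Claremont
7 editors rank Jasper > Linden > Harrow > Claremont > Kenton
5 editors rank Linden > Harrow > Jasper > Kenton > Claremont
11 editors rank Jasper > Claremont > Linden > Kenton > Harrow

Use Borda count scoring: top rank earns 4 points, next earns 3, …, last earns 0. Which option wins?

Jasper

Borda scores:
  Claremont: 8·2 + 4·0 + 7·1 + 5·0 + 11·3 = 56
  Harrow: 8·3 + 4·2 + 7·2 + 5·3 + 11·0 = 61
  Jasper: 8·4 + 4·3 + 7·4 + 5·2 + 11·4 = 126
  Linden: 8·1 + 4·4 + 7·3 + 5·4 + 11·2 = 87
  Kenton: 8·0 + 4·1 + 7·0 + 5·1 + 11·1 = 20
Jasper has the highest total.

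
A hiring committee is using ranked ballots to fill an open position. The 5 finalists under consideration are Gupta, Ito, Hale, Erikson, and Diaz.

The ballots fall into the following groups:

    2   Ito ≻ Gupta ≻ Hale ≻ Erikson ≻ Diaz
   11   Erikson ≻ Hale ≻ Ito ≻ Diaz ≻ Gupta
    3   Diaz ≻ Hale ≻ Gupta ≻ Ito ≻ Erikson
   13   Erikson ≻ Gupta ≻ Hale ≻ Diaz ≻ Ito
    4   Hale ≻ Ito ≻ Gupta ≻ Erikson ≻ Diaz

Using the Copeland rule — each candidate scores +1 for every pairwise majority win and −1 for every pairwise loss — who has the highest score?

Pairwise results:
  Gupta vs Ito: Ito wins 17–16.
  Gupta vs Hale: Hale wins 18–15.
  Gupta vs Erikson: Erikson wins 24–9.
  Gupta vs Diaz: Gupta wins 19–14.
  Ito vs Hale: Hale wins 31–2.
  Ito vs Erikson: Erikson wins 24–9.
  Ito vs Diaz: Ito wins 17–16.
  Hale vs Erikson: Erikson wins 24–9.
  Hale vs Diaz: Hale wins 30–3.
  Erikson vs Diaz: Erikson wins 30–3.
Copeland scores (wins − losses):
  Gupta: 1 − 3 = -2
  Ito: 2 − 2 = 0
  Hale: 3 − 1 = 2
  Erikson: 4 − 0 = 4
  Diaz: 0 − 4 = -4
Erikson has the best Copeland score.

Erikson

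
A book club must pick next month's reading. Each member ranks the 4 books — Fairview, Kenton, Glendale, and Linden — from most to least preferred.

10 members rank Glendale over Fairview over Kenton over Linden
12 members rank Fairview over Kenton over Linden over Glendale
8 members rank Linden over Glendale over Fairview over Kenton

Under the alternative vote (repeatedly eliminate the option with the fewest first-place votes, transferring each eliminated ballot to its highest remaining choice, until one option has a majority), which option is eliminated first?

Kenton

Round 1: Fairview 12, Glendale 10, Linden 8, Kenton 0. Kenton has the fewest and is eliminated.
Round 2: Fairview 12, Glendale 10, Linden 8. Linden has the fewest and is eliminated.
Round 3: Glendale 18, Fairview 12. Glendale has a majority.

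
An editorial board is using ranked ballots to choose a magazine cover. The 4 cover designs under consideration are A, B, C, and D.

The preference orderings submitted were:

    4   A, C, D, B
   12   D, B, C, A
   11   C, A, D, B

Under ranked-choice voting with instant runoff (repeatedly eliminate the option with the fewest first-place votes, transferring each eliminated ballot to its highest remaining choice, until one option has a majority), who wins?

Round 1: D 12, C 11, A 4, B 0. B has the fewest and is eliminated.
Round 2: D 12, C 11, A 4. A has the fewest and is eliminated.
Round 3: C 15, D 12. C has a majority.

C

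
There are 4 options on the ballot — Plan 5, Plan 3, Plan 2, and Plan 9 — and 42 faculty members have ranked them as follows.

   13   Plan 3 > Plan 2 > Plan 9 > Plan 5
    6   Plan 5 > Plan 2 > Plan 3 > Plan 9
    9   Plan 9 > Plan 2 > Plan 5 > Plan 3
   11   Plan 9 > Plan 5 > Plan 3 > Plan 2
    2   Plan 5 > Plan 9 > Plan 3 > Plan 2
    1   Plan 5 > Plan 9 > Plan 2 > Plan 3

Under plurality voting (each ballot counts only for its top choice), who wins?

First-place vote totals:
  Plan 5: 9
  Plan 3: 13
  Plan 2: 0
  Plan 9: 20
Plan 9 has the most first-place votes.

Plan 9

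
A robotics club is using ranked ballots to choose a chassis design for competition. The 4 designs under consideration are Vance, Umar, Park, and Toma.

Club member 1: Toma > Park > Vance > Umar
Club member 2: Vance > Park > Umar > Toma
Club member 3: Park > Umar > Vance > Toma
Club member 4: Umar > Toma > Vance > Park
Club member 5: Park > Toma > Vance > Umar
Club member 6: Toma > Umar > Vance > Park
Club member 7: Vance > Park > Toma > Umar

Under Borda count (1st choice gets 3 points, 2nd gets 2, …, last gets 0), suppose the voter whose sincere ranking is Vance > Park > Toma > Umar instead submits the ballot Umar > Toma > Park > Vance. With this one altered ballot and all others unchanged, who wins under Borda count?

Borda totals with the altered ballot: Vance 8, Umar 11, Park 11, Toma 12.
The switch changes the winner from Park to Toma.

Toma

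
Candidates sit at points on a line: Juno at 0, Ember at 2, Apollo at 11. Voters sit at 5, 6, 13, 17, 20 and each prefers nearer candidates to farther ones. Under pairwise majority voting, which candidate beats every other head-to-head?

Apollo

With single-peaked preferences on a line, the Condorcet winner is the candidate closest to the median voter.
The median voter (position 13) is closest to Apollo at 11.
Check: Apollo vs Ember — voters closer to Apollo: 3 of 5.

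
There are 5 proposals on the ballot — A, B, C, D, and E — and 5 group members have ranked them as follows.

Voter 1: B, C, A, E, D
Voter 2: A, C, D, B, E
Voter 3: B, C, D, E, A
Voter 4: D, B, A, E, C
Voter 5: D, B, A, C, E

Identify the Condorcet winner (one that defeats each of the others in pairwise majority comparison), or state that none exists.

None — there is no Condorcet winner

Head-to-head results (5 voters total):
A vs B: B wins 4–1.
A vs C: A wins 3–2.
A vs D: D wins 3–2.
A vs E: A wins 4–1.
B vs C: B wins 4–1.
B vs D: D wins 3–2.
B vs E: B wins 5–0.
C vs D: C wins 3–2.
C vs E: C wins 4–1.
D vs E: D wins 4–1.
No candidate beats all others: A beats C beats D beats A, a majority cycle.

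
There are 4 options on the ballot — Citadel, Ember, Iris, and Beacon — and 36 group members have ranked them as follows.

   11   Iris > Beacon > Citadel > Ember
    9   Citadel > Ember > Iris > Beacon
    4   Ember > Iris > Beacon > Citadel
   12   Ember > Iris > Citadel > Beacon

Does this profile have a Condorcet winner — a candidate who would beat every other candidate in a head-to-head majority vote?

Head-to-head results (36 voters total):
Citadel vs Ember: Citadel wins 20–16.
Citadel vs Iris: Iris wins 27–9.
Citadel vs Beacon: Citadel wins 21–15.
Ember vs Iris: Ember wins 25–11.
Ember vs Beacon: Ember wins 25–11.
Iris vs Beacon: Iris wins 36–0.
No candidate beats all others: Citadel beats Ember beats Iris beats Citadel, a majority cycle.

No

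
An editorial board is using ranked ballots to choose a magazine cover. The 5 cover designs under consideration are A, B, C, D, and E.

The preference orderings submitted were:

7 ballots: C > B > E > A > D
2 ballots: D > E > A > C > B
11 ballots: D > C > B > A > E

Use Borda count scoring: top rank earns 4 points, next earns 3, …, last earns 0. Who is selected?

C

Borda scores:
  A: 7·1 + 2·2 + 11·1 = 22
  B: 7·3 + 2·0 + 11·2 = 43
  C: 7·4 + 2·1 + 11·3 = 63
  D: 7·0 + 2·4 + 11·4 = 52
  E: 7·2 + 2·3 + 11·0 = 20
C has the highest total.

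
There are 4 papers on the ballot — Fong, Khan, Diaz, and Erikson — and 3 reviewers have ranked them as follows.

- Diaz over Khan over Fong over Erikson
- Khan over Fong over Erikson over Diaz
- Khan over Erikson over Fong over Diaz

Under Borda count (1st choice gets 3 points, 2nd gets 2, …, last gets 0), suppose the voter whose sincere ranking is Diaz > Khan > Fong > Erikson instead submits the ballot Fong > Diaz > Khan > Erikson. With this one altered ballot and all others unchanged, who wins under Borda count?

Khan

Borda totals with the altered ballot: Fong 6, Khan 7, Diaz 2, Erikson 3.
The winner is unchanged: still Khan.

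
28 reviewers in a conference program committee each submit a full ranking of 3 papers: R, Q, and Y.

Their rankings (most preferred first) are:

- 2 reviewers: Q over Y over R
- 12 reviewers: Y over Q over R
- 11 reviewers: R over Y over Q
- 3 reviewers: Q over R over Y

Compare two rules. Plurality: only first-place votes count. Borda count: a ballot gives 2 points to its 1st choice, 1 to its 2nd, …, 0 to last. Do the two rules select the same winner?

Yes

Plurality first-place counts: R 11, Q 5, Y 12 → Y.
Borda totals: R 25, Q 22, Y 37 → Y.
The two rules agree on Y.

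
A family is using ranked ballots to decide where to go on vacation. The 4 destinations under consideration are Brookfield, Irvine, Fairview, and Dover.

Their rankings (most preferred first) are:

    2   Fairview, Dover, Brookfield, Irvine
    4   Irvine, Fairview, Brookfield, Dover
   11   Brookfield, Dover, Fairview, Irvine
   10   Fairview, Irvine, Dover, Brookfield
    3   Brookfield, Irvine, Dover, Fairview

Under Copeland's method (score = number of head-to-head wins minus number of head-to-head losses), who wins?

Pairwise results:
  Brookfield vs Irvine: Brookfield wins 16–14.
  Brookfield vs Fairview: Fairview wins 16–14.
  Brookfield vs Dover: Brookfield wins 18–12.
  Irvine vs Fairview: Fairview wins 23–7.
  Irvine vs Dover: Irvine wins 17–13.
  Fairview vs Dover: Fairview wins 16–14.
Copeland scores (wins − losses):
  Brookfield: 2 − 1 = 1
  Irvine: 1 − 2 = -1
  Fairview: 3 − 0 = 3
  Dover: 0 − 3 = -3
Fairview has the best Copeland score.

Fairview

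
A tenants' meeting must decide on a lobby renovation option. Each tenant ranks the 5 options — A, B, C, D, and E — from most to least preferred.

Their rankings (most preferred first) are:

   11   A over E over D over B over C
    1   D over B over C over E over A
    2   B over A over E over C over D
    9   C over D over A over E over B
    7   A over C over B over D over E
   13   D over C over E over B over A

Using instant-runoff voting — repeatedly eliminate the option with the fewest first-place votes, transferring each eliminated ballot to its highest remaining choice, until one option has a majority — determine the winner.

D

Round 1: A 18, D 14, C 9, B 2, E 0. E has the fewest and is eliminated.
Round 2: A 18, D 14, C 9, B 2. B has the fewest and is eliminated.
Round 3: A 20, D 14, C 9. C has the fewest and is eliminated.
Round 4: D 23, A 20. D has a majority.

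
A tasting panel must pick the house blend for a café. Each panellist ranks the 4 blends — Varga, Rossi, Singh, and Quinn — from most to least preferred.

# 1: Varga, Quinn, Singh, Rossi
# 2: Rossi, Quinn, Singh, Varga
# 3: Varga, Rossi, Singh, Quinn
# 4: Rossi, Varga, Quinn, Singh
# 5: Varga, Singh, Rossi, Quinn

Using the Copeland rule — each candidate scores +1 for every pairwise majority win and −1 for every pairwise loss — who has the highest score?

Pairwise results:
  Varga vs Rossi: Varga wins 3–2.
  Varga vs Singh: Varga wins 4–1.
  Varga vs Quinn: Varga wins 4–1.
  Rossi vs Singh: Rossi wins 3–2.
  Rossi vs Quinn: Rossi wins 4–1.
  Singh vs Quinn: Quinn wins 3–2.
Copeland scores (wins − losses):
  Varga: 3 − 0 = 3
  Rossi: 2 − 1 = 1
  Singh: 0 − 3 = -3
  Quinn: 1 − 2 = -1
Varga has the best Copeland score.

Varga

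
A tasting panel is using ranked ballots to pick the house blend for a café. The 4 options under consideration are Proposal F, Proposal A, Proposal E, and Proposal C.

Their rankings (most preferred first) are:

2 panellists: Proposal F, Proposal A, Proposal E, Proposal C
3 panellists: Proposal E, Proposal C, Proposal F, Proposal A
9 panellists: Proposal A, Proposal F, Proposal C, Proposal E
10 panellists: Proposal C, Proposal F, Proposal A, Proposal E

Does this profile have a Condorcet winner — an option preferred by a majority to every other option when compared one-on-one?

Head-to-head results (24 voters total):
Proposal F vs Proposal A: Proposal F wins 15–9.
Proposal F vs Proposal E: Proposal F wins 21–3.
Proposal F vs Proposal C: Proposal C wins 13–11.
Proposal A vs Proposal E: Proposal A wins 21–3.
Proposal A vs Proposal C: Proposal C wins 13–11.
Proposal E vs Proposal C: Proposal C wins 19–5.
Proposal C beats each rival — Proposal F (13–11), Proposal A (13–11), Proposal E (19–5) — so Proposal C is the Condorcet winner.

Yes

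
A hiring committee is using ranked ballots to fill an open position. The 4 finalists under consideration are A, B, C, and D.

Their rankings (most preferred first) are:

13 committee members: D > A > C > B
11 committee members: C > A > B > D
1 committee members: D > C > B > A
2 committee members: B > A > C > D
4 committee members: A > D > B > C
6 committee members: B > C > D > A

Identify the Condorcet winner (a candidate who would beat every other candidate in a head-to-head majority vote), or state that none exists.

There is no Condorcet winner

Head-to-head results (37 voters total):
A vs B: A wins 28–9.
A vs C: A wins 19–18.
A vs D: D wins 20–17.
B vs C: C wins 25–12.
B vs D: B wins 19–18.
C vs D: C wins 19–18.
No candidate beats all others: A beats B beats D beats A, a majority cycle.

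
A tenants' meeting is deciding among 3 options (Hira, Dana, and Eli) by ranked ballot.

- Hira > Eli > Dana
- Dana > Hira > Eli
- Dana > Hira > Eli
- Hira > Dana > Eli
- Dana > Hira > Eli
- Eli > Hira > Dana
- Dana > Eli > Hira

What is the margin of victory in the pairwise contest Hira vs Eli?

3

Ballots ranking Hira above Eli: 5.
Ballots ranking Eli above Hira: 2.
Hira wins 5–2, a margin of 3.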